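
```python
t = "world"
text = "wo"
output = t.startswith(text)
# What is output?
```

Trace:
`t = "world"` → t = 'world'
`text = "wo"` → text = 'wo'
`output = t.startswith(text)` → output = True
So output = True

Answer: True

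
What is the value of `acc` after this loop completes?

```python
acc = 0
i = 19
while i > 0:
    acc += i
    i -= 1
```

Sum 19 down to 1
`acc` takes the values: 0 → 19 → 37 → 54 → 70 → 85 → 99 → 112 → 124 → 135 → 145 → 154 → 162 → 169 → 175 → 180 → 184 → 187 → 189 → 190

Answer: 190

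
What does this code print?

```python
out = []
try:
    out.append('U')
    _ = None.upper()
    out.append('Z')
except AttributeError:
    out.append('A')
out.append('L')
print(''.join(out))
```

Execution trace: 'U' (try body) → 'A' (except AttributeError) → 'L' (after the try/except). Output: UAL

Answer: UAL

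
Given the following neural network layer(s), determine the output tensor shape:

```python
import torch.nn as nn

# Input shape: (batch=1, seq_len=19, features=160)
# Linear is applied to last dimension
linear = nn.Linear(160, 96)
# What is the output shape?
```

Input: (1, 19, 160) -> Output: (1, 19, 96)

Answer: (1, 19, 96)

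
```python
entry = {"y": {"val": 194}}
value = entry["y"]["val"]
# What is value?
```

Trace:
`entry = {"y": {"val": 194}}` → entry = {'y': {'val': 194}}
`value = entry["y"]["val"]` → value = 194
So value = 194

Answer: 194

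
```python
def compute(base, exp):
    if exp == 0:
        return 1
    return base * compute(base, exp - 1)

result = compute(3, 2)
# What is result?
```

compute(3, 2) = 3 * 3 = 9

Answer: 9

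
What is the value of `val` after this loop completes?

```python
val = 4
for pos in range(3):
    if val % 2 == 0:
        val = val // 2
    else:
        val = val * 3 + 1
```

Collatz-style transformation from 4
`val` takes the values: 4 → 2 → 1 → 4

Answer: 4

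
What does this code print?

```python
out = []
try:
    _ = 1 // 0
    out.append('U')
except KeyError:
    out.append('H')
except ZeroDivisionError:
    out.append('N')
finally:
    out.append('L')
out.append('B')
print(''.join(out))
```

Execution trace: 'N' (except ZeroDivisionError) → 'L' (finally) → 'B' (after the try/except). Output: NLB

Answer: NLB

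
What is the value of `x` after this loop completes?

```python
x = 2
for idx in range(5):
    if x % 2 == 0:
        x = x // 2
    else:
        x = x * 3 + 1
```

Collatz-style transformation from 2
`x` takes the values: 2 → 1 → 4 → 2 → 1 → 4

Answer: 4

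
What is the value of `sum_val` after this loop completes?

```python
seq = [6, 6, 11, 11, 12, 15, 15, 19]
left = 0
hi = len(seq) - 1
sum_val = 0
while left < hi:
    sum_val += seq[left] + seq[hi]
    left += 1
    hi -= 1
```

Sum of pairs from ends
`sum_val` takes the values: 0 → 25 → 46 → 72 → 95

Answer: 95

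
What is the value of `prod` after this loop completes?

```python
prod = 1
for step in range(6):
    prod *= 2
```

2^6 = 64
`prod` takes the values: 1 → 2 → 4 → 8 → 16 → 32 → 64

Answer: 64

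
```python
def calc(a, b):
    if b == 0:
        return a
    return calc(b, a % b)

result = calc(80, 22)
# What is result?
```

calc(80, 22) -> calc(22, 14) -> calc(14, 8) -> calc(8, 6) -> calc(6, 2) -> calc(2, 0) -> 2

Answer: 2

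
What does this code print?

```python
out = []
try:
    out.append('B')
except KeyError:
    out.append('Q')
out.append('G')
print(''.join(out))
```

Execution trace: 'B' (try body, no exception) → 'G' (after the try/except). Output: BG

Answer: BG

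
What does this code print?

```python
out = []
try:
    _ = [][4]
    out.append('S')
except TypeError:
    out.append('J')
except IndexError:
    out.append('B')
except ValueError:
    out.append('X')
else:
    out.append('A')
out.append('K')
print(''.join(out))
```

Execution trace: 'B' (except IndexError) → 'K' (after the try/except). Output: BK

Answer: BK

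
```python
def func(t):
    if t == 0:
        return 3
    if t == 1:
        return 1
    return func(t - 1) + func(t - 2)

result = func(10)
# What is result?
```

Build up from base cases: func(0)=3, func(1)=1, func(2)=4, func(3)=5, func(4)=9, func(5)=14, func(6)=23, ..., func(10)=157

Answer: 157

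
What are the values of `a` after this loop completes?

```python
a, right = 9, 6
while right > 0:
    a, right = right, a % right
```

GCD of 9 and 6
`a` takes the values: 9 → 6 → 3

Answer: 3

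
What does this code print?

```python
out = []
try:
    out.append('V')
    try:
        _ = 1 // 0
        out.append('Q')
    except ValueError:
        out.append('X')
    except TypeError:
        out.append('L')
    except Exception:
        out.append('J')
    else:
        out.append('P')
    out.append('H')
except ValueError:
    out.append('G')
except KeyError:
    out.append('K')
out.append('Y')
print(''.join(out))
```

Execution trace: 'V' (try body) → 'J' (inner except Exception) → 'H' (try body, no exception) → 'Y' (after the try/except). Output: VJHY

Answer: VJHY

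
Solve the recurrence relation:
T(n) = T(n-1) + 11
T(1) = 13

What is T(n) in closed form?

Unrolling: T(n) = T(1) + 11·(n-1) = 13 + 11(n-1) = 11n + 2.

Answer: T(n) = 11n + 2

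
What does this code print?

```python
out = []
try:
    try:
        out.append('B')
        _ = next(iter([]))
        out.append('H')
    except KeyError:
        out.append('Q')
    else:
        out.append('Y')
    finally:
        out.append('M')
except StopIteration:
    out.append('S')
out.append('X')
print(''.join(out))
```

Execution trace: 'B' (try body) → 'M' (finally) → 'S' (outer except StopIteration) → 'X' (after the try/except). Output: BMSX

Answer: BMSX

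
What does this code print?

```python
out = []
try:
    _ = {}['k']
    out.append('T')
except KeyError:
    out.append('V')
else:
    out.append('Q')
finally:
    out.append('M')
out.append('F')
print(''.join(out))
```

Execution trace: 'V' (except KeyError) → 'M' (finally) → 'F' (after the try/except). Output: VMF

Answer: VMF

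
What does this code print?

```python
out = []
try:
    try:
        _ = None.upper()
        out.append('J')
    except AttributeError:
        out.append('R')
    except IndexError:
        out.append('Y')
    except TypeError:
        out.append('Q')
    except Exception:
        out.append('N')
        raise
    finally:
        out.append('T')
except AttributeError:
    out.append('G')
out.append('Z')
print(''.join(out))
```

Execution trace: 'R' (except AttributeError) → 'T' (finally) → 'Z' (after the try/except). Output: RTZ

Answer: RTZ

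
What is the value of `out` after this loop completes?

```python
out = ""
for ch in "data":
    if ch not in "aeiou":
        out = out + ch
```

Remove vowels from 'data'
`out` takes the values: "" → "d" → "dt"

Answer: "dt"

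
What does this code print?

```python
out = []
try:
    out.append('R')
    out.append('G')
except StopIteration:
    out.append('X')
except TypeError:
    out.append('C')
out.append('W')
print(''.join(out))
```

Execution trace: 'R' (try body) → 'G' (try body, no exception) → 'W' (after the try/except). Output: RGW

Answer: RGW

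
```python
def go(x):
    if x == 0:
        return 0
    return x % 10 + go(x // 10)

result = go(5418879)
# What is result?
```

Sum of digits of 5418879: 9 + 7 + 8 + 8 + 1 + 4 + 5 = 42

Answer: 42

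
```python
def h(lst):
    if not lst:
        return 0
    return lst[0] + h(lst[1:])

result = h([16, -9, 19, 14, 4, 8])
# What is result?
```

16 + (-9) + 19 + 14 + 4 + 8 + 0 = 52

Answer: 52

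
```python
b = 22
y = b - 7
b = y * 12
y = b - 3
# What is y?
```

Trace:
`b = 22` → b = 22
`y = b - 7` → y = 15
`b = y * 12` → b = 180
`y = b - 3` → y = 177
So y = 177

Answer: 177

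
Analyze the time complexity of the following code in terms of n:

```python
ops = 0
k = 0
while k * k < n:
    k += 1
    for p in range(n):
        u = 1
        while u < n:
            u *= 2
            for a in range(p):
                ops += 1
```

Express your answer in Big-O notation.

Each loop level contributes: √n × n × log n × n. Multiplying the contributions gives O(n^2√n log n).

Answer: O(n^2√n log n)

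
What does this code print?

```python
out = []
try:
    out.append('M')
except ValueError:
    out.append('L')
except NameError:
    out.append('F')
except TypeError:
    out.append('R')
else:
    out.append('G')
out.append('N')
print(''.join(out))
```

Execution trace: 'M' (try body, no exception) → 'G' (else) → 'N' (after the try/except). Output: MGN

Answer: MGN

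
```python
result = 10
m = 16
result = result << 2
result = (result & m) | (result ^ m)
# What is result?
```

Trace:
`result = 10` → result = 10
`m = 16` → m = 16
`result = result << 2` → result = 40
`result = (result & m) | (result ^ m)` → result = 56
So result = 56

Answer: 56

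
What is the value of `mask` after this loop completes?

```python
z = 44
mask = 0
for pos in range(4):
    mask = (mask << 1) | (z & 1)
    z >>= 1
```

Reverse lowest 4 bits of 44
`mask` takes the values: 0 → 1 → 3

Answer: 3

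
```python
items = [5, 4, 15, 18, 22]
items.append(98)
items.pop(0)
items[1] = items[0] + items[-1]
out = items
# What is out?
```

Trace:
`items = [5, 4, 15, 18, 22]` → items = [5, 4, 15, 18, 22]
`items.append(98)` → items = [5, 4, 15, 18, 22, 98]
`items.pop(0)` → items = [4, 15, 18, 22, 98]
`items[1] = items[0] + items[-1]` → items = [4, 102, 18, 22, 98]
`out = items` → out = [4, 102, 18, 22, 98]
So out = [4, 102, 18, 22, 98]

Answer: [4, 102, 18, 22, 98]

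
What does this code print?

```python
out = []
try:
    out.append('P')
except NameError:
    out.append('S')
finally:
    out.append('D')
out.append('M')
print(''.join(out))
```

Execution trace: 'P' (try body, no exception) → 'D' (finally) → 'M' (after the try/except). Output: PDM

Answer: PDM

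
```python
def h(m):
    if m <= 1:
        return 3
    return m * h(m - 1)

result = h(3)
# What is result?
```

h(3) = 3 * 2 * 3 = 18

Answer: 18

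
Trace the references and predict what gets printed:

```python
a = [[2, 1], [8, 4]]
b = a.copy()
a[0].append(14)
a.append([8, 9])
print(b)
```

Key concept: shallow copy with nested lists.
Step by step:
`a = [[2, 1], [8, 4]]` → a = [[2, 1], [8, 4]]
`b = a.copy()` → b = [[2, 1], [8, 4]]
`a[0].append(14)` → a = [[2, 1, 14], [8, 4]]; b = [[2, 1, 14], [8, 4]]
`a.append([8, 9])` → a = [[2, 1, 14], [8, 4], [8, 9]]
`print(b)` → prints [[2, 1, 14], [8, 4]]

Answer: [[2, 1, 14], [8, 4]]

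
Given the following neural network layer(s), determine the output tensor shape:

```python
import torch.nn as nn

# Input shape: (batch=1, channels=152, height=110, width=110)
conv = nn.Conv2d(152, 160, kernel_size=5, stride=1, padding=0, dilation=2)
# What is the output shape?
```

Input: (1, 152, 110, 110) -> Output: (1, 160, 102, 102)

Answer: (1, 160, 102, 102)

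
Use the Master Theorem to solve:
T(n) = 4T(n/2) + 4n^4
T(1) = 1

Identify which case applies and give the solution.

a=4, b=2, f(n)=4n^4. log_2(4) = 2. Since c=4 > 2 and the regularity condition holds (4(n/2)^4 = (4/2^4)n^4 with 4/2^4 < 1), Case 3 applies: T(n) = Θ(f(n)) = O(n^4).

Answer: O(n^4) - Case 3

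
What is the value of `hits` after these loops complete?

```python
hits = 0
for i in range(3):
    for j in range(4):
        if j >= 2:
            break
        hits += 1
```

Inner breaks at 2, outer runs 3 times
`hits` takes the values: 0 → 1 → 2 → 3 → 4 → 5 → 6

Answer: 6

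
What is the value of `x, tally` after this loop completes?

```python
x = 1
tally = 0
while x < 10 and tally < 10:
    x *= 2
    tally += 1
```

Double until >= 10 or 10 iterations
`x, tally` takes the values: (1, 0) → (2, 0) → (2, 1) → (4, 1) → (4, 2) → (8, 2) → (8, 3) → (16, 3) → (16, 4)

Answer: 16, 4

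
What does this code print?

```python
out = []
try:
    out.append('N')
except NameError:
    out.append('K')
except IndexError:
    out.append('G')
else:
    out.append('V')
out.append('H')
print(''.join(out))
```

Execution trace: 'N' (try body, no exception) → 'V' (else) → 'H' (after the try/except). Output: NVH

Answer: NVH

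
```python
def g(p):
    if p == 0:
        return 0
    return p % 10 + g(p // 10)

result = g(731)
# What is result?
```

Sum of digits of 731: 1 + 3 + 7 = 11

Answer: 11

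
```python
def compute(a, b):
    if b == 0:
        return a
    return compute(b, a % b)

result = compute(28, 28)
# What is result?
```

compute(28, 28) -> compute(28, 0) -> 28

Answer: 28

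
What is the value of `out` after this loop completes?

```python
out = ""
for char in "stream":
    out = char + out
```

Reverse 'stream'
`out` takes the values: "" → "s" → "ts" → "rts" → "erts" → "aerts" → "maerts"

Answer: "maerts"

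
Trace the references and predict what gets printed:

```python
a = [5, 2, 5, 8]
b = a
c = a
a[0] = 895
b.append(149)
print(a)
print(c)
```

Key concept: multiple aliases.
Step by step:
`a = [5, 2, 5, 8]` → a = [5, 2, 5, 8]
`b = a` → b = [5, 2, 5, 8] (same object as a)
`c = a` → c = [5, 2, 5, 8] (same object as a, b)
`a[0] = 895` → a = [895, 2, 5, 8] (same object as b, c); b = [895, 2, 5, 8] (same object as a, c); c = [895, 2, 5, 8] (same object as a, b)
`b.append(149)` → a = [895, 2, 5, 8, 149] (same object as b, c); b = [895, 2, 5, 8, 149] (same object as a, c); c = [895, 2, 5, 8, 149] (same object as a, b)
`print(a)` → prints [895, 2, 5, 8, 149]
`print(c)` → prints [895, 2, 5, 8, 149]

Answer:
[895, 2, 5, 8, 149]
[895, 2, 5, 8, 149]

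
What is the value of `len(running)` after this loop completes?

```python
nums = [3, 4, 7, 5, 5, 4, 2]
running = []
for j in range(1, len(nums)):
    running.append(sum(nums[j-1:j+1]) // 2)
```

Number of 2-element averages
`running` takes the values: [] → [3] → [3, 5] → [3, 5, 6] → [3, 5, 6, 5] → [3, 5, 6, 5, 4] → [3, 5, 6, 5, 4, 3]
So `len(running)` = 6

Answer: 6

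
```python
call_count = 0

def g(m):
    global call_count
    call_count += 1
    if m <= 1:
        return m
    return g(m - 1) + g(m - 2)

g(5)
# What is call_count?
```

Calls(m) = 1 + Calls(m-1) + Calls(m-2); Calls(0)=Calls(1)=1. For m=5 this gives 15.

Answer: 15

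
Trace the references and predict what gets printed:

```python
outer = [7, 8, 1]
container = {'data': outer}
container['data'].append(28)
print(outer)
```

Key concept: dict holds reference to list.
Step by step:
`outer = [7, 8, 1]` → outer = [7, 8, 1]
`container = {'data': outer}` → container = {'data': [7, 8, 1]}
`container['data'].append(28)` → outer = [7, 8, 1, 28]; container = {'data': [7, 8, 1, 28]}
`print(outer)` → prints [7, 8, 1, 28]

Answer: [7, 8, 1, 28]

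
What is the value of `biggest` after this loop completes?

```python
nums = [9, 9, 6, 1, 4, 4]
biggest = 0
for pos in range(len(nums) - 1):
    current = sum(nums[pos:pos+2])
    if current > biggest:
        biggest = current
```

Max sum of 2-element window in [9, 9, 6, 1, 4, 4]
`biggest` takes the values: 0 → 18

Answer: 18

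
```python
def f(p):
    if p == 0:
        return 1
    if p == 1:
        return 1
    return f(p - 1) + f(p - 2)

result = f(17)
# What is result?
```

Build up from base cases: f(0)=1, f(1)=1, f(2)=2, f(3)=3, f(4)=5, f(5)=8, f(6)=13, ..., f(17)=2584

Answer: 2584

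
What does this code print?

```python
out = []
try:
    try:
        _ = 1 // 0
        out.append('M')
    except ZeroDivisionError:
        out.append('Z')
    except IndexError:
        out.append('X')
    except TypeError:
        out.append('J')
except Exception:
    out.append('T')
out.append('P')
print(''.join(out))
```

Execution trace: 'Z' (inner except ZeroDivisionError) → 'P' (after the try/except). Output: ZP

Answer: ZP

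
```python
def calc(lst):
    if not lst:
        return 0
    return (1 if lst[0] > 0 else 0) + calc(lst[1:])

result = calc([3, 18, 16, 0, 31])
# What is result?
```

Count of positive elements in [3, 18, 16, 0, 31] = 4

Answer: 4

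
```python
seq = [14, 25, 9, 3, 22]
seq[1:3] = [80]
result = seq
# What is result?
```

Trace:
`seq = [14, 25, 9, 3, 22]` → seq = [14, 25, 9, 3, 22]
`seq[1:3] = [80]` → seq = [14, 80, 3, 22]
`result = seq` → result = [14, 80, 3, 22]
So result = [14, 80, 3, 22]

Answer: [14, 80, 3, 22]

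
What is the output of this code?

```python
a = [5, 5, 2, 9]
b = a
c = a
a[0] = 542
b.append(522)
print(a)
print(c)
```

Key concept: multiple aliases.
Step by step:
`a = [5, 5, 2, 9]` → a = [5, 5, 2, 9]
`b = a` → b = [5, 5, 2, 9] (same object as a)
`c = a` → c = [5, 5, 2, 9] (same object as a, b)
`a[0] = 542` → a = [542, 5, 2, 9] (same object as b, c); b = [542, 5, 2, 9] (same object as a, c); c = [542, 5, 2, 9] (same object as a, b)
`b.append(522)` → a = [542, 5, 2, 9, 522] (same object as b, c); b = [542, 5, 2, 9, 522] (same object as a, c); c = [542, 5, 2, 9, 522] (same object as a, b)
`print(a)` → prints [542, 5, 2, 9, 522]
`print(c)` → prints [542, 5, 2, 9, 522]

Answer:
[542, 5, 2, 9, 522]
[542, 5, 2, 9, 522]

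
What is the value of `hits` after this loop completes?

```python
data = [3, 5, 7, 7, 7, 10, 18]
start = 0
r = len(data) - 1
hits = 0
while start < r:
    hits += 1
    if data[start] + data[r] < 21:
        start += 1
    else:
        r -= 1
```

Steps to find pair summing to 21
`hits` takes the values: 0 → 1 → 2 → 3 → 4 → 5 → 6

Answer: 6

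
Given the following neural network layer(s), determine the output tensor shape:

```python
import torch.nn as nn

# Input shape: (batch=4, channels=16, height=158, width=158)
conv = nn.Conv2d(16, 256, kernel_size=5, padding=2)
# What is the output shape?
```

Input: (4, 16, 158, 158) -> Output: (4, 256, 158, 158)

Answer: (4, 256, 158, 158)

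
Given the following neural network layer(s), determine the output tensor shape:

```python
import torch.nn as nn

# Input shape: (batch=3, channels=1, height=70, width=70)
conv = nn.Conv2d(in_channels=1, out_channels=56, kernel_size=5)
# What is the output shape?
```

Input: (3, 1, 70, 70) -> Output: (3, 56, 66, 66)

Answer: (3, 56, 66, 66)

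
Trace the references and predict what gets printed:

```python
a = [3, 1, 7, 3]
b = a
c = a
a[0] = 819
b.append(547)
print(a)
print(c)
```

Key concept: multiple aliases.
Step by step:
`a = [3, 1, 7, 3]` → a = [3, 1, 7, 3]
`b = a` → b = [3, 1, 7, 3] (same object as a)
`c = a` → c = [3, 1, 7, 3] (same object as a, b)
`a[0] = 819` → a = [819, 1, 7, 3] (same object as b, c); b = [819, 1, 7, 3] (same object as a, c); c = [819, 1, 7, 3] (same object as a, b)
`b.append(547)` → a = [819, 1, 7, 3, 547] (same object as b, c); b = [819, 1, 7, 3, 547] (same object as a, c); c = [819, 1, 7, 3, 547] (same object as a, b)
`print(a)` → prints [819, 1, 7, 3, 547]
`print(c)` → prints [819, 1, 7, 3, 547]

Answer:
[819, 1, 7, 3, 547]
[819, 1, 7, 3, 547]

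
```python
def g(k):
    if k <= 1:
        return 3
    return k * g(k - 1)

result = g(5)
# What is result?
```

g(5) = 5 * 4 * 3 * 2 * 3 = 360

Answer: 360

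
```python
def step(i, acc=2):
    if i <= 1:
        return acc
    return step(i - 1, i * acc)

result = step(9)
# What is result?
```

Accumulator trace (n, acc): (9, 2) -> (8, 18) -> (7, 144) -> (6, 1008) -> (5, 6048) -> (4, 30240) -> (3, 120960) -> (2, 362880) -> (1, 725760) -> return 725760

Answer: 725760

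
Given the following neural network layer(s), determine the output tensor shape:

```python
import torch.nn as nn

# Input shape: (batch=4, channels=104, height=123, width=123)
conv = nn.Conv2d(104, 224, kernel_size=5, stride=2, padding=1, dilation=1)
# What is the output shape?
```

Input: (4, 104, 123, 123) -> Output: (4, 224, 61, 61)

Answer: (4, 224, 61, 61)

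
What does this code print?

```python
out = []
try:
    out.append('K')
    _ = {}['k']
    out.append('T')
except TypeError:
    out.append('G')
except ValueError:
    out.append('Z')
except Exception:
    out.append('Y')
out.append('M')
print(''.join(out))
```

Execution trace: 'K' (try body) → 'Y' (except Exception) → 'M' (after the try/except). Output: KYM

Answer: KYM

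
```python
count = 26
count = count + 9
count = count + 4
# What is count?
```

Trace:
`count = 26` → count = 26
`count = count + 9` → count = 35
`count = count + 4` → count = 39
So count = 39

Answer: 39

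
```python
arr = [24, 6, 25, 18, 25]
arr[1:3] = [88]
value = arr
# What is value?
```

Trace:
`arr = [24, 6, 25, 18, 25]` → arr = [24, 6, 25, 18, 25]
`arr[1:3] = [88]` → arr = [24, 88, 18, 25]
`value = arr` → value = [24, 88, 18, 25]
So value = [24, 88, 18, 25]

Answer: [24, 88, 18, 25]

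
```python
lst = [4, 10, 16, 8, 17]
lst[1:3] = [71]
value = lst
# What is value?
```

Trace:
`lst = [4, 10, 16, 8, 17]` → lst = [4, 10, 16, 8, 17]
`lst[1:3] = [71]` → lst = [4, 71, 8, 17]
`value = lst` → value = [4, 71, 8, 17]
So value = [4, 71, 8, 17]

Answer: [4, 71, 8, 17]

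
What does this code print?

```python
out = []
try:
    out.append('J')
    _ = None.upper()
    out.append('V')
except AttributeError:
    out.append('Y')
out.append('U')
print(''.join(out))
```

Execution trace: 'J' (try body) → 'Y' (except AttributeError) → 'U' (after the try/except). Output: JYU

Answer: JYU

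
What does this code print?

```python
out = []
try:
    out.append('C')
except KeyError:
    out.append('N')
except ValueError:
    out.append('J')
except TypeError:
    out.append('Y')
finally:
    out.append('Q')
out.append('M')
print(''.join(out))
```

Execution trace: 'C' (try body, no exception) → 'Q' (finally) → 'M' (after the try/except). Output: CQM

Answer: CQM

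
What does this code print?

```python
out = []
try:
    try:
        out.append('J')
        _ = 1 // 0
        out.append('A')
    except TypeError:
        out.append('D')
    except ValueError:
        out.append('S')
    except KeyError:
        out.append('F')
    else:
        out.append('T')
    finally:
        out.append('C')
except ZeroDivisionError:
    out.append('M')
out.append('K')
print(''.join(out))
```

Execution trace: 'J' (try body) → 'C' (finally) → 'M' (outer except ZeroDivisionError) → 'K' (after the try/except). Output: JCMK

Answer: JCMK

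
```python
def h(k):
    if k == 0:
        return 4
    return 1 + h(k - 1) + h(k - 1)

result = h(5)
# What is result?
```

h(k) = 1 + 2·h(k-1), h(0)=4. Closed form: (4+1)·2^5 - 1 = 159.

Answer: 159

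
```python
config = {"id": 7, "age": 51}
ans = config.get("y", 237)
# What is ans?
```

Trace:
`config = {"id": 7, "age": 51}` → config = {'id': 7, 'age': 51}
`ans = config.get("y", 237)` → ans = 237
So ans = 237

Answer: 237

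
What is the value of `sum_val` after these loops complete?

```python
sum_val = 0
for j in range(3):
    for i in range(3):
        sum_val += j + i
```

Sum of all j+i for j,i in 3x3
`sum_val` takes the values: 0 → 1 → 3 → 4 → 6 → 9 → 11 → 14 → 18

Answer: 18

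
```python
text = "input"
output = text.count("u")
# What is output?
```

Trace:
`text = "input"` → text = 'input'
`output = text.count("u")` → output = 1
So output = 1

Answer: 1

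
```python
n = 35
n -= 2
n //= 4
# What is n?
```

Trace:
`n = 35` → n = 35
`n -= 2` → n = 33
`n //= 4` → n = 8
So n = 8

Answer: 8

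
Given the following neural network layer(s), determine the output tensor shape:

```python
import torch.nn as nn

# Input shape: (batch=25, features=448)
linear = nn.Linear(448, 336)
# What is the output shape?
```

Input: (25, 448) -> Output: (25, 336)

Answer: (25, 336)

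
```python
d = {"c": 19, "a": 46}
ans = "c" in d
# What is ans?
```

Trace:
`d = {"c": 19, "a": 46}` → d = {'c': 19, 'a': 46}
`ans = "c" in d` → ans = True
So ans = True

Answer: True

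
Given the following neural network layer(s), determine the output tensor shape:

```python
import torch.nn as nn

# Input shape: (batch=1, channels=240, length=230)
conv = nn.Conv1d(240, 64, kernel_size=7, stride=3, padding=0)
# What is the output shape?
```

Input: (1, 240, 230) -> Output: (1, 64, 75)

Answer: (1, 64, 75)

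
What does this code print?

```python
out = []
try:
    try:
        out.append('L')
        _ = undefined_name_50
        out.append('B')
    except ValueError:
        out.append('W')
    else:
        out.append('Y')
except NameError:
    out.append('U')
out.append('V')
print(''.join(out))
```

Execution trace: 'L' (inner try body) → 'U' (outer except NameError) → 'V' (after the try/except). Output: LUV

Answer: LUV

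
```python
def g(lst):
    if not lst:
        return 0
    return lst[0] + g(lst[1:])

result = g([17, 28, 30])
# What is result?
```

17 + 28 + 30 + 0 = 75

Answer: 75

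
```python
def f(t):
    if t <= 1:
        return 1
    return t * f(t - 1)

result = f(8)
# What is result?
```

f(8) = 8 * 7 * 6 * 5 * 4 * 3 * 2 * 1 = 40320

Answer: 40320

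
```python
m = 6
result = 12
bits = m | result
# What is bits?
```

Trace:
`m = 6` → m = 6
`result = 12` → result = 12
`bits = m | result` → bits = 14
So bits = 14

Answer: 14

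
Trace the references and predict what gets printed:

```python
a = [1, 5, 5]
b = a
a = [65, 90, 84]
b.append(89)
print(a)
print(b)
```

Key concept: rebinding vs mutation: a is rebound to a new list, b still points at the original.
Step by step:
`a = [1, 5, 5]` → a = [1, 5, 5]
`b = a` → b = [1, 5, 5] (same object as a)
`a = [65, 90, 84]` → a = [65, 90, 84]
`b.append(89)` → b = [1, 5, 5, 89]
`print(a)` → prints [65, 90, 84]
`print(b)` → prints [1, 5, 5, 89]

Answer:
[65, 90, 84]
[1, 5, 5, 89]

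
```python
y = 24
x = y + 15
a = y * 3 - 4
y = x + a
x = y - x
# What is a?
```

Trace:
`y = 24` → y = 24
`x = y + 15` → x = 39
`a = y * 3 - 4` → a = 68
`y = x + a` → y = 107
`x = y - x` → x = 68
So a = 68

Answer: 68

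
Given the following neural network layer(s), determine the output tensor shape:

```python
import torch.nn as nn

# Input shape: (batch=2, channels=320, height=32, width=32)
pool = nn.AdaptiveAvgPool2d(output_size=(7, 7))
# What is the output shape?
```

Input: (2, 320, 32, 32) -> Output: (2, 320, 7, 7)

Answer: (2, 320, 7, 7)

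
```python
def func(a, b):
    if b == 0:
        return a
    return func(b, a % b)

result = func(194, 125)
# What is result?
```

func(194, 125) -> func(125, 69) -> func(69, 56) -> func(56, 13) -> func(13, 4) -> func(4, 1) -> func(1, 0) -> 1

Answer: 1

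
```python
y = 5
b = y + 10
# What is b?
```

Trace:
`y = 5` → y = 5
`b = y + 10` → b = 15
So b = 15

Answer: 15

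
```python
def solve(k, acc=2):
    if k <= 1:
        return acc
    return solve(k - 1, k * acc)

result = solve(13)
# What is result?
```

Accumulator trace (n, acc): (13, 2) -> (12, 26) -> (11, 312) -> (10, 3432) -> (9, 34320) -> (8, 308880) -> (7, 2471040) -> (6, 17297280) -> (5, 103783680) -> (4, 518918400) -> (3, 2075673600) -> (2, 6227020800) -> (1, 12454041600) -> return 12454041600

Answer: 12454041600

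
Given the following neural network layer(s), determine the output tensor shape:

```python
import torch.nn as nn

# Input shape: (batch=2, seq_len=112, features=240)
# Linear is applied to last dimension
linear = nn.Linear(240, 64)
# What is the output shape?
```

Input: (2, 112, 240) -> Output: (2, 112, 64)

Answer: (2, 112, 64)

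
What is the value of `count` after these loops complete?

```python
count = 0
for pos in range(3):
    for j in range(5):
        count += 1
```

3 * 5 = 15
`count` takes the values: 0 → 1 → 2 → 3 → 4 → 5 → 6 → 7 → 8 → 9 → 10 → 11 → 12 → 13 → 14 → 15

Answer: 15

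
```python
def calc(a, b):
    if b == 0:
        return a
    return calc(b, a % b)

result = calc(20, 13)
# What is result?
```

calc(20, 13) -> calc(13, 7) -> calc(7, 6) -> calc(6, 1) -> calc(1, 0) -> 1

Answer: 1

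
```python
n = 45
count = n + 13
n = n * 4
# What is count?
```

Trace:
`n = 45` → n = 45
`count = n + 13` → count = 58
`n = n * 4` → n = 180
So count = 58

Answer: 58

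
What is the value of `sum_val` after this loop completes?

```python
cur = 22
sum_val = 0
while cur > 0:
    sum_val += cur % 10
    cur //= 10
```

Sum digits of 22
`sum_val` takes the values: 0 → 2 → 4

Answer: 4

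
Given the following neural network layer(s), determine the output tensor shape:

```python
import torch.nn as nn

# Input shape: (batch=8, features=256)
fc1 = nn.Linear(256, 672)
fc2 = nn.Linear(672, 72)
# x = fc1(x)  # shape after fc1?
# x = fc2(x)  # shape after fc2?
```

Input: (8, 256) -> after fc1: (8, 672) -> Output: (8, 72)

Answer: (8, 72)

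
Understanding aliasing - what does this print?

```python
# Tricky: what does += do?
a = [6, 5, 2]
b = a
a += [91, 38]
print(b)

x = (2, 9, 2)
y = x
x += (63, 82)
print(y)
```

Key concept: += behavior differs for mutable vs immutable.
Step by step:
`a = [6, 5, 2]` → a = [6, 5, 2]
`b = a` → b = [6, 5, 2] (same object as a)
`a += [91, 38]` → a = [6, 5, 2, 91, 38] (same object as b); b = [6, 5, 2, 91, 38] (same object as a)
`print(b)` → prints [6, 5, 2, 91, 38]
`x = (2, 9, 2)` → x = (2, 9, 2)
`y = x` → y = (2, 9, 2)
`x += (63, 82)` → x = (2, 9, 2, 63, 82)
`print(y)` → prints (2, 9, 2)

Answer:
[6, 5, 2, 91, 38]
(2, 9, 2)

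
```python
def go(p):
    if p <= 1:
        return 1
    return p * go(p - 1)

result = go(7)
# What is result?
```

go(7) = 7 * 6 * 5 * 4 * 3 * 2 * 1 = 5040

Answer: 5040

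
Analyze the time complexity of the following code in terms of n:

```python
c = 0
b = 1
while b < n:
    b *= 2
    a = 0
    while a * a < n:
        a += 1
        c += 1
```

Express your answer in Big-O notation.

Each loop level contributes: log n × √n. Multiplying the contributions gives O(√n log n).

Answer: O(√n log n)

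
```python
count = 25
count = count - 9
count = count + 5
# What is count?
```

Trace:
`count = 25` → count = 25
`count = count - 9` → count = 16
`count = count + 5` → count = 21
So count = 21

Answer: 21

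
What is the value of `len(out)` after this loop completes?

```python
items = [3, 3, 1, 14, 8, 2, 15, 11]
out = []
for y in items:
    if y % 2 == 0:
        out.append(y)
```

Count even numbers in [3, 3, 1, 14, 8, 2, 15, 11]
`out` takes the values: [] → [14] → [14, 8] → [14, 8, 2]
So `len(out)` = 3

Answer: 3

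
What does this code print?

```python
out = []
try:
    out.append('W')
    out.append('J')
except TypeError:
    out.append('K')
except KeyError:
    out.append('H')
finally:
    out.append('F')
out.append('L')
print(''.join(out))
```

Execution trace: 'W' (try body) → 'J' (try body, no exception) → 'F' (finally) → 'L' (after the try/except). Output: WJFL

Answer: WJFL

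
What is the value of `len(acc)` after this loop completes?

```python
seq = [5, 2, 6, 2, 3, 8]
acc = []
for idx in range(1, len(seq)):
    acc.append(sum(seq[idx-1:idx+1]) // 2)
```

Number of 2-element averages
`acc` takes the values: [] → [3] → [3, 4] → [3, 4, 4] → [3, 4, 4, 2] → [3, 4, 4, 2, 5]
So `len(acc)` = 5

Answer: 5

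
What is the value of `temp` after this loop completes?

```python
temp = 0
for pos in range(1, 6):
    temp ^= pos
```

XOR of 1 to 5
`temp` takes the values: 0 → 1 → 3 → 0 → 4 → 1

Answer: 1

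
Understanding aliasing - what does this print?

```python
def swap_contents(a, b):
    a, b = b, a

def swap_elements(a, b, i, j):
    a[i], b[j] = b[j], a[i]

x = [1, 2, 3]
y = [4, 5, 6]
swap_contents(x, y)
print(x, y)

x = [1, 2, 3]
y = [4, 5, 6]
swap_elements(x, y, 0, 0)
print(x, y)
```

Key concept: parameter rebinding vs mutation.
Step by step:
`x = [1, 2, 3]` → x = [1, 2, 3]
`y = [4, 5, 6]` → y = [4, 5, 6]
`swap_contents(x, y)` → no visible change to tracked variables
`print(x, y)` → prints [1, 2, 3] [4, 5, 6]
`x = [1, 2, 3]` → x = [1, 2, 3]
`y = [4, 5, 6]` → y = [4, 5, 6]
`swap_elements(x, y, 0, 0)` → x = [4, 2, 3]; y = [1, 5, 6]
`print(x, y)` → prints [4, 2, 3] [1, 5, 6]

Answer:
[1, 2, 3] [4, 5, 6]
[4, 2, 3] [1, 5, 6]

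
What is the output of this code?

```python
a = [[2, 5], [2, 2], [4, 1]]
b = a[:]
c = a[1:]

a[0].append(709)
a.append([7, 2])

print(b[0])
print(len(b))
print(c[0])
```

Key concept: slice with nested mutation.
Step by step:
`a = [[2, 5], [2, 2], [4, 1]]` → a = [[2, 5], [2, 2], [4, 1]]
`b = a[:]` → b = [[2, 5], [2, 2], [4, 1]]
`c = a[1:]` → c = [[2, 2], [4, 1]]
`a[0].append(709)` → a = [[2, 5, 709], [2, 2], [4, 1]]; b = [[2, 5, 709], [2, 2], [4, 1]]
`a.append([7, 2])` → a = [[2, 5, 709], [2, 2], [4, 1], [7, 2]]
`print(b[0])` → prints [2, 5, 709]
`print(len(b))` → prints 3
`print(c[0])` → prints [2, 2]

Answer:
[2, 5, 709]
3
[2, 2]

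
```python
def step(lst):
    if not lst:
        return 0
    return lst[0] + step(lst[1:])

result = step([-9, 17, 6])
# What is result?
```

(-9) + 17 + 6 + 0 = 14

Answer: 14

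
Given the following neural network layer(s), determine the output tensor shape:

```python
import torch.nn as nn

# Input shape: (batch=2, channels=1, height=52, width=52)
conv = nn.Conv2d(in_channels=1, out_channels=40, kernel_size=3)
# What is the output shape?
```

Input: (2, 1, 52, 52) -> Output: (2, 40, 50, 50)

Answer: (2, 40, 50, 50)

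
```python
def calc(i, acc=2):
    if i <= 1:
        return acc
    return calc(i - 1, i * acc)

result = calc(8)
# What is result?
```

Accumulator trace (n, acc): (8, 2) -> (7, 16) -> (6, 112) -> (5, 672) -> (4, 3360) -> (3, 13440) -> (2, 40320) -> (1, 80640) -> return 80640

Answer: 80640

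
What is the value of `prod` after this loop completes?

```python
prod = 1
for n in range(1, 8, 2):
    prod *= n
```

Product of 1, 3, 5, ... up to 7
`prod` takes the values: 1 → 3 → 15 → 105

Answer: 105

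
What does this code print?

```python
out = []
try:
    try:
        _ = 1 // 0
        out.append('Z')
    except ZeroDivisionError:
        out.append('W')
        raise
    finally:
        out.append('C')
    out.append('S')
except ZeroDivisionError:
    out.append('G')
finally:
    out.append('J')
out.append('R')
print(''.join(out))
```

Execution trace: 'W' (inner except ZeroDivisionError) → 'C' (inner finally) → 'G' (except ZeroDivisionError) → 'J' (finally) → 'R' (after the try/except). Output: WCGJR

Answer: WCGJR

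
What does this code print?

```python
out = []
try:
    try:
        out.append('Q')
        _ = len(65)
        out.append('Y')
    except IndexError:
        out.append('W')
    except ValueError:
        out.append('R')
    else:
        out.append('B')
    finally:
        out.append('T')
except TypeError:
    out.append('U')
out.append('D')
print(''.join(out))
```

Execution trace: 'Q' (try body) → 'T' (finally) → 'U' (outer except TypeError) → 'D' (after the try/except). Output: QTUD

Answer: QTUD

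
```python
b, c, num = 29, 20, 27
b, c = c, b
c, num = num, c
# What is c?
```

Trace:
`b, c, num = 29, 20, 27` → b = 29; c = 20; num = 27
`b, c = c, b` → b = 20; c = 29
`c, num = num, c` → c = 27; num = 29
So c = 27

Answer: 27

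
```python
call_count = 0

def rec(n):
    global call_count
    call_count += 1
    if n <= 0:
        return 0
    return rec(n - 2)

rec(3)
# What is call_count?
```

Linear recursion stepping by 2: 3 calls from n=3 down to ≤0.

Answer: 3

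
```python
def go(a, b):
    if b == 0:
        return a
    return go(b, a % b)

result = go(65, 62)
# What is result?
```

go(65, 62) -> go(62, 3) -> go(3, 2) -> go(2, 1) -> go(1, 0) -> 1

Answer: 1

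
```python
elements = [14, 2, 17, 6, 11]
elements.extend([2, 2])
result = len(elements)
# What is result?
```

Trace:
`elements = [14, 2, 17, 6, 11]` → elements = [14, 2, 17, 6, 11]
`elements.extend([2, 2])` → elements = [14, 2, 17, 6, 11, 2, 2]
`result = len(elements)` → result = 7
So result = 7

Answer: 7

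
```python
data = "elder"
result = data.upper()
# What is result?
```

Trace:
`data = "elder"` → data = 'elder'
`result = data.upper()` → result = 'ELDER'
So result = 'ELDER'

Answer: 'ELDER'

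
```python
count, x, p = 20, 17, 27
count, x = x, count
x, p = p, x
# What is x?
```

Trace:
`count, x, p = 20, 17, 27` → count = 20; x = 17; p = 27
`count, x = x, count` → count = 17; x = 20
`x, p = p, x` → x = 27; p = 20
So x = 27

Answer: 27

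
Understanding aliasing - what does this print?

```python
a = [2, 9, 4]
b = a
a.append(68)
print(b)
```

Key concept: basic list aliasing.
Step by step:
`a = [2, 9, 4]` → a = [2, 9, 4]
`b = a` → b = [2, 9, 4] (same object as a)
`a.append(68)` → a = [2, 9, 4, 68] (same object as b); b = [2, 9, 4, 68] (same object as a)
`print(b)` → prints [2, 9, 4, 68]

Answer: [2, 9, 4, 68]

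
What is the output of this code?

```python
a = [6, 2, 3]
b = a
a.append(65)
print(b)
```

Key concept: basic list aliasing.
Step by step:
`a = [6, 2, 3]` → a = [6, 2, 3]
`b = a` → b = [6, 2, 3] (same object as a)
`a.append(65)` → a = [6, 2, 3, 65] (same object as b); b = [6, 2, 3, 65] (same object as a)
`print(b)` → prints [6, 2, 3, 65]

Answer: [6, 2, 3, 65]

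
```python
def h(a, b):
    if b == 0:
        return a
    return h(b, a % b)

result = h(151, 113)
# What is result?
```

h(151, 113) -> h(113, 38) -> h(38, 37) -> h(37, 1) -> h(1, 0) -> 1

Answer: 1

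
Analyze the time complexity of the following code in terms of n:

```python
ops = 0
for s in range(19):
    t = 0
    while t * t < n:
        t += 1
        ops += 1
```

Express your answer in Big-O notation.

Each loop level contributes: 1 × √n. Multiplying the contributions gives O(√n).

Answer: O(√n)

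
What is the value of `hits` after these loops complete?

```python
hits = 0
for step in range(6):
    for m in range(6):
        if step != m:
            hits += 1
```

6² - 6 (exclude diagonal)
`hits` takes the values: 0 → 1 → 2 → 3 → 4 → 5 → 6 → 7 → 8 → 9 → 10 → 11 → 12 → 13 → 14 → 15 → 16 → 17 → 18 → 19 → 20 → 21 → 22 → 23 → 24 → 25 → 26 → 27 → 28 → 29 → 30

Answer: 30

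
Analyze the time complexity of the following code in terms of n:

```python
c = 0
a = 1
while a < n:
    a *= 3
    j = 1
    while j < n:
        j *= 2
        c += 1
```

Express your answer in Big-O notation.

Each loop level contributes: log n × log n. Multiplying the contributions gives O(log² n).

Answer: O(log² n)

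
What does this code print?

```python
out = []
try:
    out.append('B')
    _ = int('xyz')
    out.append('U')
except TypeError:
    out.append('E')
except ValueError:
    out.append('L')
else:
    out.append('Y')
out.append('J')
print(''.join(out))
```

Execution trace: 'B' (try body) → 'L' (except ValueError) → 'J' (after the try/except). Output: BLJ

Answer: BLJ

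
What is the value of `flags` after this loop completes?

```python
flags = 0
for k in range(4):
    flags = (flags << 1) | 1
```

Build 4 consecutive 1-bits: 0b1111
`flags` takes the values: 0 → 1 → 3 → 7 → 15

Answer: 15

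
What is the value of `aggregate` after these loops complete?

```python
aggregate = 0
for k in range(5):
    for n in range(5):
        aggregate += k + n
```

Sum of all k+n for k,n in 5x5
`aggregate` takes the values: 0 → 1 → 3 → 6 → 10 → 11 → 13 → 16 → 20 → 25 → 27 → 30 → 34 → 39 → 45 → 48 → 52 → 57 → 63 → 70 → 74 → 79 → 85 → 92 → 100

Answer: 100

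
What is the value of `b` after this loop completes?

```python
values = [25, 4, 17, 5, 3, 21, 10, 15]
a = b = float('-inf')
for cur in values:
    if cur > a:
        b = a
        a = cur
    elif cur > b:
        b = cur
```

Second largest (with repeats) in [25, 4, 17, 5, 3, 21, 10, 15]
`b` takes the values: -inf → 4 → 17 → 21

Answer: 21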